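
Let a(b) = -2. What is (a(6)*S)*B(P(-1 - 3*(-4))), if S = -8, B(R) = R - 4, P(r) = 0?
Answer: -64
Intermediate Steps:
B(R) = -4 + R
(a(6)*S)*B(P(-1 - 3*(-4))) = (-2*(-8))*(-4 + 0) = 16*(-4) = -64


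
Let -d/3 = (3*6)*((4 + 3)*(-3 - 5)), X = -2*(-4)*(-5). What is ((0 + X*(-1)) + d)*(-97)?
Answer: -297208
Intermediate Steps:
X = -40 (X = 8*(-5) = -40)
d = 3024 (d = -3*3*6*(4 + 3)*(-3 - 5) = -54*7*(-8) = -54*(-56) = -3*(-1008) = 3024)
((0 + X*(-1)) + d)*(-97) = ((0 - 40*(-1)) + 3024)*(-97) = ((0 + 40) + 3024)*(-97) = (40 + 3024)*(-97) = 3064*(-97) = -297208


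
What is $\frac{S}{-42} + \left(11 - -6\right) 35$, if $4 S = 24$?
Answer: $\frac{4164}{7} \approx 594.86$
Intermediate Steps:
$S = 6$ ($S = \frac{1}{4} \cdot 24 = 6$)
$\frac{S}{-42} + \left(11 - -6\right) 35 = \frac{6}{-42} + \left(11 - -6\right) 35 = 6 \left(- \frac{1}{42}\right) + \left(11 + 6\right) 35 = - \frac{1}{7} + 17 \cdot 35 = - \frac{1}{7} + 595 = \frac{4164}{7}$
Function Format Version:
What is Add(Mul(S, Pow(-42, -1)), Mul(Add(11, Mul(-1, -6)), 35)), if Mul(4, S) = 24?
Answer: Rational(4164, 7) ≈ 594.86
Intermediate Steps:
S = 6 (S = Mul(Rational(1, 4), 24) = 6)
Add(Mul(S, Pow(-42, -1)), Mul(Add(11, Mul(-1, -6)), 35)) = Add(Mul(6, Pow(-42, -1)), Mul(Add(11, Mul(-1, -6)), 35)) = Add(Mul(6, Rational(-1, 42)), Mul(Add(11, 6), 35)) = Add(Rational(-1, 7), Mul(17, 35)) = Add(Rational(-1, 7), 595) = Rational(4164, 7)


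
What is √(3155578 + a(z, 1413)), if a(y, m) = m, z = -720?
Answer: √3156991 ≈ 1776.8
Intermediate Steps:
√(3155578 + a(z, 1413)) = √(3155578 + 1413) = √3156991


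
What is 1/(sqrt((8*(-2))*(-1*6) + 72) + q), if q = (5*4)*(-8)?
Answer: -20/3179 - sqrt(42)/12716 ≈ -0.0068009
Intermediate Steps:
q = -160 (q = 20*(-8) = -160)
1/(sqrt((8*(-2))*(-1*6) + 72) + q) = 1/(sqrt((8*(-2))*(-1*6) + 72) - 160) = 1/(sqrt(-16*(-6) + 72) - 160) = 1/(sqrt(96 + 72) - 160) = 1/(sqrt(168) - 160) = 1/(2*sqrt(42) - 160) = 1/(-160 + 2*sqrt(42))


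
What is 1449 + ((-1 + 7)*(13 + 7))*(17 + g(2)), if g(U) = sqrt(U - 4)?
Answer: 3489 + 120*I*sqrt(2) ≈ 3489.0 + 169.71*I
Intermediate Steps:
g(U) = sqrt(-4 + U)
1449 + ((-1 + 7)*(13 + 7))*(17 + g(2)) = 1449 + ((-1 + 7)*(13 + 7))*(17 + sqrt(-4 + 2)) = 1449 + (6*20)*(17 + sqrt(-2)) = 1449 + 120*(17 + I*sqrt(2)) = 1449 + (2040 + 120*I*sqrt(2)) = 3489 + 120*I*sqrt(2)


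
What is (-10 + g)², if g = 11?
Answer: 1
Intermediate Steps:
(-10 + g)² = (-10 + 11)² = 1² = 1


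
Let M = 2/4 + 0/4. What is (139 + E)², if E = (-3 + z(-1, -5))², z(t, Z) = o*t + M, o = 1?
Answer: 366025/16 ≈ 22877.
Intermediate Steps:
M = ½ (M = 2*(¼) + 0*(¼) = ½ + 0 = ½ ≈ 0.50000)
z(t, Z) = ½ + t (z(t, Z) = 1*t + ½ = t + ½ = ½ + t)
E = 49/4 (E = (-3 + (½ - 1))² = (-3 - ½)² = (-7/2)² = 49/4 ≈ 12.250)
(139 + E)² = (139 + 49/4)² = (605/4)² = 366025/16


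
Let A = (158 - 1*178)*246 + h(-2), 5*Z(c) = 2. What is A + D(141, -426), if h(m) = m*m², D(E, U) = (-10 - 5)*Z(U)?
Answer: -4934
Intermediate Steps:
Z(c) = ⅖ (Z(c) = (⅕)*2 = ⅖)
D(E, U) = -6 (D(E, U) = (-10 - 5)*(⅖) = -15*⅖ = -6)
h(m) = m³
A = -4928 (A = (158 - 1*178)*246 + (-2)³ = (158 - 178)*246 - 8 = -20*246 - 8 = -4920 - 8 = -4928)
A + D(141, -426) = -4928 - 6 = -4934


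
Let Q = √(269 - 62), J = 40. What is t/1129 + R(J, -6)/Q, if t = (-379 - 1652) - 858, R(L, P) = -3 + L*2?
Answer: -2889/1129 + 77*√23/69 ≈ 2.7930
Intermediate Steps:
R(L, P) = -3 + 2*L
t = -2889 (t = -2031 - 858 = -2889)
Q = 3*√23 (Q = √207 = 3*√23 ≈ 14.387)
t/1129 + R(J, -6)/Q = -2889/1129 + (-3 + 2*40)/((3*√23)) = -2889*1/1129 + (-3 + 80)*(√23/69) = -2889/1129 + 77*(√23/69) = -2889/1129 + 77*√23/69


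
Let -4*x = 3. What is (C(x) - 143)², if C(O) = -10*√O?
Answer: 20374 + 1430*I*√3 ≈ 20374.0 + 2476.8*I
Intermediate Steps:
x = -¾ (x = -¼*3 = -¾ ≈ -0.75000)
(C(x) - 143)² = (-5*I*√3 - 143)² = (-143 - 5*I*√3)²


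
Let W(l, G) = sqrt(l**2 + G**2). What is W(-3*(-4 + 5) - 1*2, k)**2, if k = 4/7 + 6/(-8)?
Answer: 19625/784 ≈ 25.032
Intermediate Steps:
k = -5/28 (k = 4*(1/7) + 6*(-1/8) = 4/7 - 3/4 = -5/28 ≈ -0.17857)
W(l, G) = sqrt(G**2 + l**2)
W(-3*(-4 + 5) - 1*2, k)**2 = (sqrt((-5/28)**2 + (-3*(-4 + 5) - 1*2)**2))**2 = (sqrt(25/784 + (-3*1 - 2)**2))**2 = (sqrt(25/784 + (-3 - 2)**2))**2 = (sqrt(25/784 + (-5)**2))**2 = (sqrt(25/784 + 25))**2 = (sqrt(19625/784))**2 = (5*sqrt(785)/28)**2 = 19625/784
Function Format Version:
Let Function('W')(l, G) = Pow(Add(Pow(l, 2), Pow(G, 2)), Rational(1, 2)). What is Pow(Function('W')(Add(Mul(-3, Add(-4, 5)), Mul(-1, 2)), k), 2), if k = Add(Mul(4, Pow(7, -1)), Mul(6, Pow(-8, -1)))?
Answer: Rational(19625, 784) ≈ 25.032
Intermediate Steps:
k = Rational(-5, 28) (k = Add(Mul(4, Rational(1, 7)), Mul(6, Rational(-1, 8))) = Add(Rational(4, 7), Rational(-3, 4)) = Rational(-5, 28) ≈ -0.17857)
Function('W')(l, G) = Pow(Add(Pow(G, 2), Pow(l, 2)), Rational(1, 2))
Pow(Function('W')(Add(Mul(-3, Add(-4, 5)), Mul(-1, 2)), k), 2) = Pow(Pow(Add(Pow(Rational(-5, 28), 2), Pow(Add(Mul(-3, Add(-4, 5)), Mul(-1, 2)), 2)), Rational(1, 2)), 2) = Pow(Pow(Add(Rational(25, 784), Pow(Add(Mul(-3, 1), -2), 2)), Rational(1, 2)), 2) = Pow(Pow(Add(Rational(25, 784), Pow(Add(-3, -2), 2)), Rational(1, 2)), 2) = Pow(Pow(Add(Rational(25, 784), Pow(-5, 2)), Rational(1, 2)), 2) = Pow(Pow(Add(Rational(25, 784), 25), Rational(1, 2)), 2) = Pow(Pow(Rational(19625, 784), Rational(1, 2)), 2) = Pow(Mul(Rational(5, 28), Pow(785, Rational(1, 2))), 2) = Rational(19625, 784)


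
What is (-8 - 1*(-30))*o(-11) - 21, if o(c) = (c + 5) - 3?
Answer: -219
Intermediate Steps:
o(c) = 2 + c (o(c) = (5 + c) - 3 = 2 + c)
(-8 - 1*(-30))*o(-11) - 21 = (-8 - 1*(-30))*(2 - 11) - 21 = (-8 + 30)*(-9) - 21 = 22*(-9) - 21 = -198 - 21 = -219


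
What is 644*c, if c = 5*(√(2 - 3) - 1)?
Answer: -3220 + 3220*I ≈ -3220.0 + 3220.0*I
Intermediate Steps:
c = -5 + 5*I (c = 5*(√(-1) - 1) = 5*(I - 1) = 5*(-1 + I) = -5 + 5*I ≈ -5.0 + 5.0*I)
644*c = 644*(-5 + 5*I) = -3220 + 3220*I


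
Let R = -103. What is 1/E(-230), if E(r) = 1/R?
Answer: -103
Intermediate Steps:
E(r) = -1/103 (E(r) = 1/(-103) = -1/103)
1/E(-230) = 1/(-1/103) = -103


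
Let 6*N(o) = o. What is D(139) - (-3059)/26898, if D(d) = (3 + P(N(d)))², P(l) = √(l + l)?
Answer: 1491415/26898 + 2*√417 ≈ 96.288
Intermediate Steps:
N(o) = o/6
P(l) = √2*√l (P(l) = √(2*l) = √2*√l)
D(d) = (3 + √3*√d/3)² (D(d) = (3 + √2*√(d/6))² = (3 + √2*(√6*√d/6))² = (3 + √3*√d/3)²)
D(139) - (-3059)/26898 = (9 + √3*√139)²/9 - (-3059)/26898 = (9 + √417)²/9 - (-3059)/26898 = (9 + √417)²/9 - 1*(-3059/26898) = (9 + √417)²/9 + 3059/26898 = 3059/26898 + (9 + √417)²/9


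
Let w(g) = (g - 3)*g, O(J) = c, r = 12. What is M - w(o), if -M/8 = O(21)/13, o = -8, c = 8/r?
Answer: -3448/39 ≈ -88.410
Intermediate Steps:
c = ⅔ (c = 8/12 = 8*(1/12) = ⅔ ≈ 0.66667)
O(J) = ⅔
w(g) = g*(-3 + g) (w(g) = (-3 + g)*g = g*(-3 + g))
M = -16/39 (M = -16/(3*13) = -8*2/39 = -16/39 ≈ -0.41026)
M - w(o) = -16/39 - (-8)*(-3 - 8) = -16/39 - (-8)*(-11) = -16/39 - 1*88 = -16/39 - 88 = -3448/39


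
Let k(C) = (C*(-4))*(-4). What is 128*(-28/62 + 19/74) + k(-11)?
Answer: -230480/1147 ≈ -200.94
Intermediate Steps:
k(C) = 16*C (k(C) = -4*C*(-4) = 16*C)
128*(-28/62 + 19/74) + k(-11) = 128*(-28/62 + 19/74) + 16*(-11) = 128*(-28*1/62 + 19*(1/74)) - 176 = 128*(-14/31 + 19/74) - 176 = 128*(-447/2294) - 176 = -28608/1147 - 176 = -230480/1147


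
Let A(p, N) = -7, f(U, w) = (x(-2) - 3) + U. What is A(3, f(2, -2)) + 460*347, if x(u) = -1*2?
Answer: 159613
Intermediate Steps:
x(u) = -2
f(U, w) = -5 + U (f(U, w) = (-2 - 3) + U = -5 + U)
A(3, f(2, -2)) + 460*347 = -7 + 460*347 = -7 + 159620 = 159613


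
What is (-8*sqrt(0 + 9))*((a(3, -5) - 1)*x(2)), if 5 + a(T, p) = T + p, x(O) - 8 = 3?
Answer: 2112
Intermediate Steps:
x(O) = 11 (x(O) = 8 + 3 = 11)
a(T, p) = -5 + T + p (a(T, p) = -5 + (T + p) = -5 + T + p)
(-8*sqrt(0 + 9))*((a(3, -5) - 1)*x(2)) = (-8*sqrt(0 + 9))*(((-5 + 3 - 5) - 1)*11) = (-8*sqrt(9))*((-7 - 1)*11) = (-8*3)*(-8*11) = -24*(-88) = 2112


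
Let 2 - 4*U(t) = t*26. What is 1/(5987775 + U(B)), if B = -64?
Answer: 2/11976383 ≈ 1.6700e-7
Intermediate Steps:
U(t) = ½ - 13*t/2 (U(t) = ½ - t*26/4 = ½ - 13*t/2)
1/(5987775 + U(B)) = 1/(5987775 + (½ - 13/2*(-64))) = 1/(5987775 + (½ + 416)) = 1/(5987775 + 833/2) = 1/(11976383/2) = 2/11976383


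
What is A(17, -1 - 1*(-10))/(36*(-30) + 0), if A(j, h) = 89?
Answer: -89/1080 ≈ -0.082407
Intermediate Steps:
A(17, -1 - 1*(-10))/(36*(-30) + 0) = 89/(36*(-30) + 0) = 89/(-1080 + 0) = 89/(-1080) = 89*(-1/1080) = -89/1080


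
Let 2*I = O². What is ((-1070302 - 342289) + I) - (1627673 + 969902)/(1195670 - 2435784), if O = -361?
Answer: -835482414751/620057 ≈ -1.3474e+6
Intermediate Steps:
I = 130321/2 (I = (½)*(-361)² = (½)*130321 = 130321/2 ≈ 65161.)
((-1070302 - 342289) + I) - (1627673 + 969902)/(1195670 - 2435784) = ((-1070302 - 342289) + 130321/2) - (1627673 + 969902)/(1195670 - 2435784) = (-1412591 + 130321/2) - 2597575/(-1240114) = -2694861/2 - 2597575*(-1)/1240114 = -2694861/2 - 1*(-2597575/1240114) = -2694861/2 + 2597575/1240114 = -835482414751/620057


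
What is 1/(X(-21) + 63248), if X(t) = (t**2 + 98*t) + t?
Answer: 1/61610 ≈ 1.6231e-5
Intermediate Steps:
X(t) = t**2 + 99*t
1/(X(-21) + 63248) = 1/(-21*(99 - 21) + 63248) = 1/(-21*78 + 63248) = 1/(-1638 + 63248) = 1/61610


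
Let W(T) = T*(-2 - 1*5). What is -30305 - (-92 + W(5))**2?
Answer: -46434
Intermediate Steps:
W(T) = -7*T (W(T) = T*(-2 - 5) = T*(-7) = -7*T)
-30305 - (-92 + W(5))**2 = -30305 - (-92 - 7*5)**2 = -30305 - (-92 - 35)**2 = -30305 - 1*(-127)**2 = -30305 - 1*16129 = -30305 - 16129 = -46434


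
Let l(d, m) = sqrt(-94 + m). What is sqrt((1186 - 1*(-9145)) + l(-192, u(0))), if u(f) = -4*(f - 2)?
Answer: sqrt(10331 + I*sqrt(86)) ≈ 101.64 + 0.0456*I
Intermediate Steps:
u(f) = 8 - 4*f (u(f) = -4*(-2 + f) = 8 - 4*f)
sqrt((1186 - 1*(-9145)) + l(-192, u(0))) = sqrt((1186 - 1*(-9145)) + sqrt(-94 + (8 - 4*0))) = sqrt((1186 + 9145) + sqrt(-94 + (8 + 0))) = sqrt(10331 + sqrt(-94 + 8)) = sqrt(10331 + sqrt(-86)) = sqrt(10331 + I*sqrt(86))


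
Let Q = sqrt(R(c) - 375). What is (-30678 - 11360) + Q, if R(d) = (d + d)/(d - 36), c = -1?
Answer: -42038 + I*sqrt(513301)/37 ≈ -42038.0 + 19.364*I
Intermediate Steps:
R(d) = 2*d/(-36 + d) (R(d) = (2*d)/(-36 + d) = 2*d/(-36 + d))
Q = I*sqrt(513301)/37 (Q = sqrt(2*(-1)/(-36 - 1) - 375) = sqrt(2*(-1)/(-37) - 375) = sqrt(2*(-1)*(-1/37) - 375) = sqrt(2/37 - 375) = sqrt(-13873/37) = I*sqrt(513301)/37 ≈ 19.364*I)
(-30678 - 11360) + Q = (-30678 - 11360) + I*sqrt(513301)/37 = -42038 + I*sqrt(513301)/37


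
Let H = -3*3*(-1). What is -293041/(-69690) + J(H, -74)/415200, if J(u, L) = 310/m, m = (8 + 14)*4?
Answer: 7138024297/1697536896 ≈ 4.2049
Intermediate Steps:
m = 88 (m = 22*4 = 88)
H = 9 (H = -9*(-1) = 9)
J(u, L) = 155/44 (J(u, L) = 310/88 = 310*(1/88) = 155/44)
-293041/(-69690) + J(H, -74)/415200 = -293041/(-69690) + (155/44)/415200 = -293041*(-1/69690) + (155/44)*(1/415200) = 293041/69690 + 31/3653760 = 7138024297/1697536896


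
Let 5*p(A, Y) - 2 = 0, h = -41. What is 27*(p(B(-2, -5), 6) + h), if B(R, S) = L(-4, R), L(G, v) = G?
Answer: -5481/5 ≈ -1096.2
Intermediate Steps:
B(R, S) = -4
p(A, Y) = 2/5 (p(A, Y) = 2/5 + (1/5)*0 = 2/5 + 0 = 2/5)
27*(p(B(-2, -5), 6) + h) = 27*(2/5 - 41) = 27*(-203/5) = -5481/5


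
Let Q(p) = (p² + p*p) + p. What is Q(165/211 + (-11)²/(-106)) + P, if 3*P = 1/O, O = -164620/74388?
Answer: -1295130647016/5146823269795 ≈ -0.25164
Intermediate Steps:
Q(p) = p + 2*p² (Q(p) = (p² + p²) + p = 2*p² + p = p + 2*p²)
O = -41155/18597 (O = -164620*1/74388 = -41155/18597 ≈ -2.2130)
P = -6199/41155 (P = 1/(3*(-41155/18597)) = (⅓)*(-18597/41155) = -6199/41155 ≈ -0.15063)
Q(165/211 + (-11)²/(-106)) + P = (165/211 + (-11)²/(-106))*(1 + 2*(165/211 + (-11)²/(-106))) - 6199/41155 = (165*(1/211) + 121*(-1/106))*(1 + 2*(165*(1/211) + 121*(-1/106))) - 6199/41155 = (165/211 - 121/106)*(1 + 2*(165/211 - 121/106)) - 6199/41155 = -8041*(1 + 2*(-8041/22366))/22366 - 6199/41155 = -8041*(1 - 8041/11183)/22366 - 6199/41155 = -8041/22366*3142/11183 - 6199/41155 = -12632411/125059489 - 6199/41155 = -1295130647016/5146823269795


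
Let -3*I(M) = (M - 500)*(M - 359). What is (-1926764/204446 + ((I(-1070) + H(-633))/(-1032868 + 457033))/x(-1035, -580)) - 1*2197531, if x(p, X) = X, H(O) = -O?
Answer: -225077872868603401213/102422631296700 ≈ -2.1975e+6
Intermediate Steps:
I(M) = -(-500 + M)*(-359 + M)/3 (I(M) = -(M - 500)*(M - 359)/3 = -(-500 + M)*(-359 + M)/3)
(-1926764/204446 + ((I(-1070) + H(-633))/(-1032868 + 457033))/x(-1035, -580)) - 1*2197531 = (-1926764/204446 + (((-179500/3 - 1/3*(-1070)**2 + (859/3)*(-1070)) - 1*(-633))/(-1032868 + 457033))/(-580)) - 1*2197531 = (-1926764*1/204446 + (((-179500/3 - 1/3*1144900 - 919130/3) + 633)/(-575835))*(-1/580)) - 2197531 = (-963382/102223 + (((-179500/3 - 1144900/3 - 919130/3) + 633)*(-1/575835))*(-1/580)) - 2197531 = (-963382/102223 + ((-2243530/3 + 633)*(-1/575835))*(-1/580)) - 2197531 = (-963382/102223 - 2241631/3*(-1/575835)*(-1/580)) - 2197531 = (-963382/102223 + (2241631/1727505)*(-1/580)) - 2197531 = (-963382/102223 - 2241631/1001952900) - 2197531 = -965492534953513/102422631296700 - 2197531 = -225077872868603401213/102422631296700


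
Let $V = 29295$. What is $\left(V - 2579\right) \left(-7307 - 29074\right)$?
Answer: $-971954796$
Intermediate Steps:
$\left(V - 2579\right) \left(-7307 - 29074\right) = \left(29295 - 2579\right) \left(-7307 - 29074\right) = 26716 \left(-36381\right) = -971954796$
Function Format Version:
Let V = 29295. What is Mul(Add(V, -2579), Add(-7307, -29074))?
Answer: -971954796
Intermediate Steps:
Mul(Add(V, -2579), Add(-7307, -29074)) = Mul(Add(29295, -2579), Add(-7307, -29074)) = Mul(26716, -36381) = -971954796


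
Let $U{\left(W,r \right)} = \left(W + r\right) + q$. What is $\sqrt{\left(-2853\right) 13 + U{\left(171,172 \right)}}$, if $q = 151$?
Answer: $i \sqrt{36595} \approx 191.3 i$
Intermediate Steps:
$U{\left(W,r \right)} = 151 + W + r$ ($U{\left(W,r \right)} = \left(W + r\right) + 151 = 151 + W + r$)
$\sqrt{\left(-2853\right) 13 + U{\left(171,172 \right)}} = \sqrt{\left(-2853\right) 13 + \left(151 + 171 + 172\right)} = \sqrt{-37089 + 494} = \sqrt{-36595} = i \sqrt{36595}$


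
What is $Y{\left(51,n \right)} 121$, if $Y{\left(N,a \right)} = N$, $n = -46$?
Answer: $6171$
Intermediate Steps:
$Y{\left(51,n \right)} 121 = 51 \cdot 121 = 6171$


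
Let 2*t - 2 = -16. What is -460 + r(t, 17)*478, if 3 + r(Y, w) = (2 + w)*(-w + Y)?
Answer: -219862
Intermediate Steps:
t = -7 (t = 1 + (½)*(-16) = 1 - 8 = -7)
r(Y, w) = -3 + (2 + w)*(Y - w) (r(Y, w) = -3 + (2 + w)*(-w + Y) = -3 + (2 + w)*(Y - w))
-460 + r(t, 17)*478 = -460 + (-3 - 1*17² - 2*17 + 2*(-7) - 7*17)*478 = -460 + (-3 - 1*289 - 34 - 14 - 119)*478 = -460 + (-3 - 289 - 34 - 14 - 119)*478 = -460 - 459*478 = -460 - 219402 = -219862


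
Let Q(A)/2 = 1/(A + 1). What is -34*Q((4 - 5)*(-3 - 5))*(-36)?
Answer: 272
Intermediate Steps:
Q(A) = 2/(1 + A) (Q(A) = 2/(A + 1) = 2/(1 + A))
-34*Q((4 - 5)*(-3 - 5))*(-36) = -68/(1 + (4 - 5)*(-3 - 5))*(-36) = -68/(1 - 1*(-8))*(-36) = -68/(1 + 8)*(-36) = -68/9*(-36) = 272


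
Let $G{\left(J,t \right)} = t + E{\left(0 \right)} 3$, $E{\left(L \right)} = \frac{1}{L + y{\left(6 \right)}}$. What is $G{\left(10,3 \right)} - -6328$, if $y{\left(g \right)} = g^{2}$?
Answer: $\frac{75973}{12} \approx 6331.1$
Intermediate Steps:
$E{\left(L \right)} = \frac{1}{36 + L}$ ($E{\left(L \right)} = \frac{1}{L + 6^{2}} = \frac{1}{L + 36} = \frac{1}{36 + L}$)
$G{\left(J,t \right)} = \frac{1}{12} + t$ ($G{\left(J,t \right)} = t + \frac{1}{36 + 0} \cdot 3 = t + \frac{1}{36} \cdot 3 = t + \frac{1}{12} = \frac{1}{12} + t$)
$G{\left(10,3 \right)} - -6328 = \left(\frac{1}{12} + 3\right) - -6328 = \frac{37}{12} + 6328 = \frac{75973}{12}$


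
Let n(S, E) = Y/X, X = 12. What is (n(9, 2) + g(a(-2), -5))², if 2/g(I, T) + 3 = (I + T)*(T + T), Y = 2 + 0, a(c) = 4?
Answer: 361/1764 ≈ 0.20465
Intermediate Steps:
Y = 2
g(I, T) = 2/(-3 + 2*T*(I + T)) (g(I, T) = 2/(-3 + (I + T)*(T + T)) = 2/(-3 + (I + T)*(2*T)) = 2/(-3 + 2*T*(I + T)))
n(S, E) = ⅙ (n(S, E) = 2/12 = 2*(1/12) = ⅙)
(n(9, 2) + g(a(-2), -5))² = (⅙ + 2/(-3 + 2*(-5)² + 2*4*(-5)))² = (⅙ + 2/(-3 + 2*25 - 40))² = (⅙ + 2/(-3 + 50 - 40))² = (⅙ + 2/7)² = (19/42)² = 361/1764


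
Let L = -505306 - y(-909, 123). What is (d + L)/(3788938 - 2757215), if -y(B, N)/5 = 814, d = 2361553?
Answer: 1860317/1031723 ≈ 1.8031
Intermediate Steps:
y(B, N) = -4070 (y(B, N) = -5*814 = -4070)
L = -501236 (L = -505306 - 1*(-4070) = -505306 + 4070 = -501236)
(d + L)/(3788938 - 2757215) = (2361553 - 501236)/(3788938 - 2757215) = 1860317/1031723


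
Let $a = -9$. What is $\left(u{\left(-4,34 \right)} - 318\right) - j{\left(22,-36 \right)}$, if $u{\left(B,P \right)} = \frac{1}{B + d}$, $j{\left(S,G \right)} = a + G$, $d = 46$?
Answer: $- \frac{11465}{42} \approx -272.98$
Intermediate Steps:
$j{\left(S,G \right)} = -9 + G$
$u{\left(B,P \right)} = \frac{1}{46 + B}$ ($u{\left(B,P \right)} = \frac{1}{B + 46} = \frac{1}{46 + B}$)
$\left(u{\left(-4,34 \right)} - 318\right) - j{\left(22,-36 \right)} = \left(\frac{1}{46 - 4} - 318\right) - \left(-9 - 36\right) = \left(\frac{1}{42} - 318\right) - -45 = \left(\frac{1}{42} - 318\right) + 45 = - \frac{13355}{42} + 45 = - \frac{11465}{42}$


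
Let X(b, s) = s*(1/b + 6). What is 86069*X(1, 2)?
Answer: 1204966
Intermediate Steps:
X(b, s) = s*(6 + 1/b)
86069*X(1, 2) = 86069*(6*2 + 2/1) = 86069*(12 + 2*1) = 86069*(12 + 2) = 86069*14 = 1204966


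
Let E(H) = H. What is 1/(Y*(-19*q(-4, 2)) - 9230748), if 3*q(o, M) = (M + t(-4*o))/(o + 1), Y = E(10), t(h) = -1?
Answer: -9/83076542 ≈ -1.0833e-7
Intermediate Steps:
Y = 10
q(o, M) = (-1 + M)/(3*(1 + o)) (q(o, M) = ((M - 1)/(o + 1))/3 = ((-1 + M)/(1 + o))/3 = (-1 + M)/(3*(1 + o)))
1/(Y*(-19*q(-4, 2)) - 9230748) = 1/(10*(-19*(-1 + 2)/(3*(1 - 4))) - 9230748) = 1/(10*(-19/(3*(-3))) - 9230748) = 1/(10*(-19*(-1)/(3*3)) - 9230748) = 1/(10*(-19*(-⅑)) - 9230748) = 1/(10*(19/9) - 9230748) = 1/(190/9 - 9230748) = 1/(-83076542/9) = -9/83076542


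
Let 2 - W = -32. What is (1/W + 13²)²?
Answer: 33028009/1156 ≈ 28571.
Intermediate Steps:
W = 34 (W = 2 - 1*(-32) = 2 + 32 = 34)
(1/W + 13²)² = (1/34 + 13²)² = (1/34 + 169)² = (5747/34)² = 33028009/1156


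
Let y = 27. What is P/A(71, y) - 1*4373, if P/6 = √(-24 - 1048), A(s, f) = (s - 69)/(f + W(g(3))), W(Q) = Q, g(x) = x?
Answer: -4373 + 360*I*√67 ≈ -4373.0 + 2946.7*I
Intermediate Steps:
A(s, f) = (-69 + s)/(3 + f) (A(s, f) = (s - 69)/(f + 3) = (-69 + s)/(3 + f))
P = 24*I*√67 (P = 6*√(-24 - 1048) = 6*√(-1072) = 6*(4*I*√67) = 24*I*√67 ≈ 196.45*I)
P/A(71, y) - 1*4373 = (24*I*√67)/(((-69 + 71)/(3 + 27))) - 1*4373 = (24*I*√67)/((2/30)) - 4373 = (24*I*√67)/(((1/30)*2)) - 4373 = (24*I*√67)/(1/15) - 4373 = (24*I*√67)*15 - 4373 = 360*I*√67 - 4373 = -4373 + 360*I*√67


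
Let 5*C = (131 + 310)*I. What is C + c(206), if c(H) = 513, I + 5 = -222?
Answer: -97542/5 ≈ -19508.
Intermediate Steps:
I = -227 (I = -5 - 222 = -227)
C = -100107/5 (C = ((131 + 310)*(-227))/5 = (441*(-227))/5 = (⅕)*(-100107) = -100107/5 ≈ -20021.)
C + c(206) = -100107/5 + 513 = -97542/5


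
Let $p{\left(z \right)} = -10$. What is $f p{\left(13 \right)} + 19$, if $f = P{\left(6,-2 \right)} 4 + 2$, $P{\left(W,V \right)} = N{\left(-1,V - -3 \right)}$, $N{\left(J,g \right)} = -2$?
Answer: $79$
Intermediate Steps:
$P{\left(W,V \right)} = -2$
$f = -6$ ($f = \left(-2\right) 4 + 2 = -8 + 2 = -6$)
$f p{\left(13 \right)} + 19 = \left(-6\right) \left(-10\right) + 19 = 60 + 19 = 79$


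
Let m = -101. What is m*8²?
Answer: -6464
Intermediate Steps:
m*8² = -101*8² = -101*64 = -6464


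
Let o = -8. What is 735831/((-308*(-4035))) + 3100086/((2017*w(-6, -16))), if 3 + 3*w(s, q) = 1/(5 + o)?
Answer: -231064548003/167112484 ≈ -1382.7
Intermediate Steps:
w(s, q) = -10/9 (w(s, q) = -1 + 1/(3*(5 - 8)) = -1 + (⅓)/(-3) = -1 + (⅓)*(-⅓) = -1 - ⅑ = -10/9)
735831/((-308*(-4035))) + 3100086/((2017*w(-6, -16))) = 735831/((-308*(-4035))) + 3100086/((2017*(-10/9))) = 735831/1242780 + 3100086/(-20170/9) = 735831*(1/1242780) + 3100086*(-9/20170) = 245277/414260 - 13950387/10085 = -231064548003/167112484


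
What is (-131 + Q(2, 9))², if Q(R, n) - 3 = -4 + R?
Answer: 16900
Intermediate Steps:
Q(R, n) = -1 + R (Q(R, n) = 3 + (-4 + R) = -1 + R)
(-131 + Q(2, 9))² = (-131 + (-1 + 2))² = (-131 + 1)² = (-130)² = 16900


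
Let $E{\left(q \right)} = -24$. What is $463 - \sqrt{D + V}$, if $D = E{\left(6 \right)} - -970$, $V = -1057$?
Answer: $463 - i \sqrt{111} \approx 463.0 - 10.536 i$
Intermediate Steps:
$D = 946$ ($D = -24 - -970 = -24 + 970 = 946$)
$463 - \sqrt{D + V} = 463 - \sqrt{946 - 1057} = 463 - \sqrt{-111} = 463 - i \sqrt{111}$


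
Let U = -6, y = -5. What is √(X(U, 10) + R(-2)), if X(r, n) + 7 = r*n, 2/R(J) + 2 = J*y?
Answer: I*√267/2 ≈ 8.1701*I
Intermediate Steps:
R(J) = 2/(-2 - 5*J) (R(J) = 2/(-2 + J*(-5)) = 2/(-2 - 5*J))
X(r, n) = -7 + n*r (X(r, n) = -7 + r*n = -7 + n*r)
√(X(U, 10) + R(-2)) = √((-7 + 10*(-6)) + 2/(-2 - 5*(-2))) = √((-7 - 60) + 2/(-2 + 10)) = √(-67 + 2/8) = √(-67 + 2*(⅛)) = √(-67 + ¼) = √(-267/4) = I*√267/2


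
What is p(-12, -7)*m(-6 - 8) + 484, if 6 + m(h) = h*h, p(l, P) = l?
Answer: -1796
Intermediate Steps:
m(h) = -6 + h**2 (m(h) = -6 + h*h = -6 + h**2)
p(-12, -7)*m(-6 - 8) + 484 = -12*(-6 + (-6 - 8)**2) + 484 = -12*(-6 + (-14)**2) + 484 = -12*(-6 + 196) + 484 = -12*190 + 484 = -2280 + 484 = -1796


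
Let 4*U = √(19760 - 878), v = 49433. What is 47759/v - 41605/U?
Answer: 47759/49433 - 83210*√2098/3147 ≈ -1210.1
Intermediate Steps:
U = 3*√2098/4 (U = √(19760 - 878)/4 = √18882/4 = (3*√2098)/4 = 3*√2098/4 ≈ 34.353)
47759/v - 41605/U = 47759/49433 - 41605*2*√2098/3147 = 47759*(1/49433) - 83210*√2098/3147 = 47759/49433 - 83210*√2098/3147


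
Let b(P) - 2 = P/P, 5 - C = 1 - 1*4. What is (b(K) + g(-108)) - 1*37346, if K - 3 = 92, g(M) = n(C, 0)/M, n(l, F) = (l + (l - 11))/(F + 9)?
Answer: -36297401/972 ≈ -37343.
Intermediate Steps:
C = 8 (C = 5 - (1 - 1*4) = 5 - (1 - 4) = 5 - 1*(-3) = 5 + 3 = 8)
n(l, F) = (-11 + 2*l)/(9 + F) (n(l, F) = (l + (-11 + l))/(9 + F) = (-11 + 2*l)/(9 + F))
g(M) = 5/(9*M) (g(M) = ((-11 + 2*8)/(9 + 0))/M = ((-11 + 16)/9)/M = ((⅑)*5)/M = 5/(9*M))
K = 95 (K = 3 + 92 = 95)
b(P) = 3 (b(P) = 2 + P/P = 2 + 1 = 3)
(b(K) + g(-108)) - 1*37346 = (3 + (5/9)/(-108)) - 1*37346 = (3 + (5/9)*(-1/108)) - 37346 = (3 - 5/972) - 37346 = 2911/972 - 37346 = -36297401/972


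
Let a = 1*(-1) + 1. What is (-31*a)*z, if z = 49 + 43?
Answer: 0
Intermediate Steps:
z = 92
a = 0 (a = -1 + 1 = 0)
(-31*a)*z = -31*0*92 = 0*92 = 0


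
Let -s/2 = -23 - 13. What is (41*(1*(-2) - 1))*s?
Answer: -8856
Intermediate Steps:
s = 72 (s = -2*(-23 - 13) = -2*(-36) = 72)
(41*(1*(-2) - 1))*s = (41*(1*(-2) - 1))*72 = (41*(-2 - 1))*72 = (41*(-3))*72 = -123*72 = -8856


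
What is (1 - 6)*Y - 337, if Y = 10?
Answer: -387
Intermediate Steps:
(1 - 6)*Y - 337 = (1 - 6)*10 - 337 = -5*10 - 337 = -50 - 337 = -387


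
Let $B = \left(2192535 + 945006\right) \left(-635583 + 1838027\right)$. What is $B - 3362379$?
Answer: $3772713987825$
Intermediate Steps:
$B = 3772717350204$ ($B = 3137541 \cdot 1202444 = 3772717350204$)
$B - 3362379 = 3772717350204 - 3362379 = 3772713987825$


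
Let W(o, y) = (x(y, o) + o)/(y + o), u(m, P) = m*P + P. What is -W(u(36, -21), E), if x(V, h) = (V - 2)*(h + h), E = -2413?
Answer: 341103/290 ≈ 1176.2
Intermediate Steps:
u(m, P) = P + P*m (u(m, P) = P*m + P = P + P*m)
x(V, h) = 2*h*(-2 + V) (x(V, h) = (-2 + V)*(2*h) = 2*h*(-2 + V))
W(o, y) = (o + 2*o*(-2 + y))/(o + y) (W(o, y) = (2*o*(-2 + y) + o)/(y + o) = (o + 2*o*(-2 + y))/(o + y))
-W(u(36, -21), E) = -(-21*(1 + 36))*(-3 + 2*(-2413))/(-21*(1 + 36) - 2413) = -(-21*37)*(-3 - 4826)/(-21*37 - 2413) = -(-777)*(-4829)/(-777 - 2413) = -(-777)*(-4829)/(-3190) = -(-777)*(-1)*(-4829)/3190 = -1*(-341103/290) = 341103/290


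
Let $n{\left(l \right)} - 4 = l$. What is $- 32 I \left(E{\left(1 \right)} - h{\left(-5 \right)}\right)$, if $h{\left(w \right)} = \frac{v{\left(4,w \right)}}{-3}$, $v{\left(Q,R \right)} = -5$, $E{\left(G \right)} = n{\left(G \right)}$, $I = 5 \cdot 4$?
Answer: $- \frac{6400}{3} \approx -2133.3$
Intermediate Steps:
$n{\left(l \right)} = 4 + l$
$I = 20$
$E{\left(G \right)} = 4 + G$
$h{\left(w \right)} = \frac{5}{3}$ ($h{\left(w \right)} = - \frac{5}{-3} = \left(-5\right) \left(- \frac{1}{3}\right) = \frac{5}{3}$)
$- 32 I \left(E{\left(1 \right)} - h{\left(-5 \right)}\right) = \left(-32\right) 20 \left(\left(4 + 1\right) - \frac{5}{3}\right) = - 640 \left(5 - \frac{5}{3}\right) = \left(-640\right) \frac{10}{3} = - \frac{6400}{3}$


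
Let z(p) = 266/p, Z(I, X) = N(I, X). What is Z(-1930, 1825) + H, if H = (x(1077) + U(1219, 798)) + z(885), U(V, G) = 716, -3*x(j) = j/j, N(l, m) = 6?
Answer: 638941/885 ≈ 721.97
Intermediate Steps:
x(j) = -1/3 (x(j) = -j/(3*j) = -1/3*1 = -1/3)
Z(I, X) = 6
H = 633631/885 (H = (-1/3 + 716) + 266/885 = 2147/3 + 266*(1/885) = 2147/3 + 266/885 = 633631/885 ≈ 715.97)
Z(-1930, 1825) + H = 6 + 633631/885 = 638941/885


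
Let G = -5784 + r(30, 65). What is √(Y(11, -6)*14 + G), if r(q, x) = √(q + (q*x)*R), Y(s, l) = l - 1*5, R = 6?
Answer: √(-5938 + √11730) ≈ 76.352*I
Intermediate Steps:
Y(s, l) = -5 + l (Y(s, l) = l - 5 = -5 + l)
r(q, x) = √(q + 6*q*x) (r(q, x) = √(q + (q*x)*6) = √(q + 6*q*x))
G = -5784 + √11730 (G = -5784 + √(30*(1 + 6*65)) = -5784 + √(30*(1 + 390)) = -5784 + √(30*391) = -5784 + √11730 ≈ -5675.7)
√(Y(11, -6)*14 + G) = √((-5 - 6)*14 + (-5784 + √11730)) = √(-11*14 + (-5784 + √11730)) = √(-154 + (-5784 + √11730)) = √(-5938 + √11730)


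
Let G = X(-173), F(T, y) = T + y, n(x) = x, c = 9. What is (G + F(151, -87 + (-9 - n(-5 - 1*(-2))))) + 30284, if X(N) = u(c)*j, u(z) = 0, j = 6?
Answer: 30342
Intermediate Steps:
X(N) = 0 (X(N) = 0*6 = 0)
G = 0
(G + F(151, -87 + (-9 - n(-5 - 1*(-2))))) + 30284 = (0 + (151 + (-87 + (-9 - (-5 - 1*(-2)))))) + 30284 = (0 + (151 + (-87 + (-9 - (-5 + 2))))) + 30284 = (0 + (151 + (-87 + (-9 - 1*(-3))))) + 30284 = (0 + (151 + (-87 + (-9 + 3)))) + 30284 = (0 + (151 + (-87 - 6))) + 30284 = (0 + (151 - 93)) + 30284 = (0 + 58) + 30284 = 58 + 30284 = 30342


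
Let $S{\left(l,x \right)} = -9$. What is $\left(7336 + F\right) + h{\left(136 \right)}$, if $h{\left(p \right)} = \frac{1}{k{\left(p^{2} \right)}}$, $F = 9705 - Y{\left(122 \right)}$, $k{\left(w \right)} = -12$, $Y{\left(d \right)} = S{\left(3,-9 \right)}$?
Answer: $\frac{204599}{12} \approx 17050.0$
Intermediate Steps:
$Y{\left(d \right)} = -9$
$F = 9714$ ($F = 9705 - -9 = 9705 + 9 = 9714$)
$h{\left(p \right)} = - \frac{1}{12}$ ($h{\left(p \right)} = \frac{1}{-12} = - \frac{1}{12}$)
$\left(7336 + F\right) + h{\left(136 \right)} = \left(7336 + 9714\right) - \frac{1}{12} = 17050 - \frac{1}{12} = \frac{204599}{12}$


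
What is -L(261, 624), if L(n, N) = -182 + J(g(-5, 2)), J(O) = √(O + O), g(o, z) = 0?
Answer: 182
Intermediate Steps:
J(O) = √2*√O (J(O) = √(2*O) = √2*√O)
L(n, N) = -182 (L(n, N) = -182 + √2*√0 = -182 + √2*0 = -182 + 0 = -182)
-L(261, 624) = -1*(-182) = 182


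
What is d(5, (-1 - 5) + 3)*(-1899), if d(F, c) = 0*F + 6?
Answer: -11394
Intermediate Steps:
d(F, c) = 6 (d(F, c) = 0 + 6 = 6)
d(5, (-1 - 5) + 3)*(-1899) = 6*(-1899) = -11394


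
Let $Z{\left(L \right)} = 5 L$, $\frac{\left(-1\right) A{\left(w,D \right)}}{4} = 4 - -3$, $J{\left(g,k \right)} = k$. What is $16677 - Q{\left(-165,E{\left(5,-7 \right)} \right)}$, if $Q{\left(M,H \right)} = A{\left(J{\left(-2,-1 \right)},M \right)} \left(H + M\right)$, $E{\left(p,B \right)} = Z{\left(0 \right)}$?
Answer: $12057$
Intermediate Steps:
$A{\left(w,D \right)} = -28$ ($A{\left(w,D \right)} = - 4 \left(4 - -3\right) = - 4 \left(4 + 3\right) = \left(-4\right) 7 = -28$)
$E{\left(p,B \right)} = 0$ ($E{\left(p,B \right)} = 5 \cdot 0 = 0$)
$Q{\left(M,H \right)} = - 28 H - 28 M$ ($Q{\left(M,H \right)} = - 28 \left(H + M\right) = - 28 H - 28 M$)
$16677 - Q{\left(-165,E{\left(5,-7 \right)} \right)} = 16677 - \left(\left(-28\right) 0 - -4620\right) = 16677 - \left(0 + 4620\right) = 16677 - 4620 = 12057$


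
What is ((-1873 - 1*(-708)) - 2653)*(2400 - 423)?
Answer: -7548186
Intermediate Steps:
((-1873 - 1*(-708)) - 2653)*(2400 - 423) = ((-1873 + 708) - 2653)*1977 = (-1165 - 2653)*1977 = -3818*1977 = -7548186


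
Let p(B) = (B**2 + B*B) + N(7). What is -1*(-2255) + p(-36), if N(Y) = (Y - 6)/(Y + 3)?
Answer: 48471/10 ≈ 4847.1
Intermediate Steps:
N(Y) = (-6 + Y)/(3 + Y)
p(B) = 1/10 + 2*B**2 (p(B) = (B**2 + B*B) + (-6 + 7)/(3 + 7) = (B**2 + B**2) + 1/10 = 2*B**2 + (1/10)*1 = 2*B**2 + 1/10 = 1/10 + 2*B**2)
-1*(-2255) + p(-36) = -1*(-2255) + (1/10 + 2*(-36)**2) = 2255 + (1/10 + 2*1296) = 2255 + (1/10 + 2592) = 2255 + 25921/10 = 48471/10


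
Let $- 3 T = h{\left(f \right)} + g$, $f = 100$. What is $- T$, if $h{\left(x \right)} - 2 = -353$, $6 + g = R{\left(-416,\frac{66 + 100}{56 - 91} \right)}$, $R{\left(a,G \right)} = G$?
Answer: $- \frac{12661}{105} \approx -120.58$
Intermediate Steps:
$g = - \frac{376}{35}$ ($g = -6 + \frac{66 + 100}{56 - 91} = -6 + \frac{166}{-35} = -6 + 166 \left(- \frac{1}{35}\right) = -6 - \frac{166}{35} = - \frac{376}{35} \approx -10.743$)
$h{\left(x \right)} = -351$ ($h{\left(x \right)} = 2 - 353 = -351$)
$T = \frac{12661}{105}$ ($T = - \frac{-351 - \frac{376}{35}}{3} = \left(- \frac{1}{3}\right) \left(- \frac{12661}{35}\right) = \frac{12661}{105} \approx 120.58$)
$- T = \left(-1\right) \frac{12661}{105} = - \frac{12661}{105}$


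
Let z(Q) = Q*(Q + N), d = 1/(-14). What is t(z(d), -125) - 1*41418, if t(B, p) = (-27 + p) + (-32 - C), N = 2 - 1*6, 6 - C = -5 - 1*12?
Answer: -41625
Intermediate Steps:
C = 23 (C = 6 - (-5 - 1*12) = 6 - (-5 - 12) = 6 - 1*(-17) = 6 + 17 = 23)
N = -4 (N = 2 - 6 = -4)
d = -1/14 ≈ -0.071429
z(Q) = Q*(-4 + Q) (z(Q) = Q*(Q - 4) = Q*(-4 + Q))
t(B, p) = -82 + p (t(B, p) = (-27 + p) + (-32 - 1*23) = (-27 + p) + (-32 - 23) = (-27 + p) - 55 = -82 + p)
t(z(d), -125) - 1*41418 = (-82 - 125) - 1*41418 = -207 - 41418 = -41625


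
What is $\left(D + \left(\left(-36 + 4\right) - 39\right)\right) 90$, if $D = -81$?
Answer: $-13680$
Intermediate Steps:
$\left(D + \left(\left(-36 + 4\right) - 39\right)\right) 90 = \left(-81 + \left(\left(-36 + 4\right) - 39\right)\right) 90 = \left(-81 - 71\right) 90 = \left(-152\right) 90 = -13680$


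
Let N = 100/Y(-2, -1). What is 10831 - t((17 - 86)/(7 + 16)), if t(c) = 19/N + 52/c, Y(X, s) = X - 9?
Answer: 3255127/300 ≈ 10850.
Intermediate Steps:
Y(X, s) = -9 + X
N = -100/11 (N = 100/(-9 - 2) = 100/(-11) = 100*(-1/11) = -100/11 ≈ -9.0909)
t(c) = -209/100 + 52/c (t(c) = 19/(-100/11) + 52/c = 19*(-11/100) + 52/c = -209/100 + 52/c)
10831 - t((17 - 86)/(7 + 16)) = 10831 - (-209/100 + 52/(((17 - 86)/(7 + 16)))) = 10831 - (-209/100 + 52/((-69/23))) = 10831 - (-209/100 + 52/((-69*1/23))) = 10831 - (-209/100 + 52/(-3)) = 10831 - (-209/100 + 52*(-1/3)) = 10831 - (-209/100 - 52/3) = 10831 - 1*(-5827/300) = 10831 + 5827/300 = 3255127/300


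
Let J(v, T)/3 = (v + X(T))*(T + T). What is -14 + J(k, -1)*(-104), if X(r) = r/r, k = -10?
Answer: -5630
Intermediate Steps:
X(r) = 1
J(v, T) = 6*T*(1 + v) (J(v, T) = 3*((v + 1)*(T + T)) = 3*((1 + v)*(2*T)) = 3*(2*T*(1 + v)) = 6*T*(1 + v))
-14 + J(k, -1)*(-104) = -14 + (6*(-1)*(1 - 10))*(-104) = -14 + (6*(-1)*(-9))*(-104) = -14 + 54*(-104) = -14 - 5616 = -5630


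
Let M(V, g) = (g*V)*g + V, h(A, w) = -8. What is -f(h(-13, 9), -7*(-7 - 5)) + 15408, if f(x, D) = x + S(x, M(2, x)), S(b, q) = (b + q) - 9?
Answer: 15303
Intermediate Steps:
M(V, g) = V + V*g² (M(V, g) = (V*g)*g + V = V*g² + V = V + V*g²)
S(b, q) = -9 + b + q
f(x, D) = -7 + 2*x + 2*x² (f(x, D) = x + (-9 + x + 2*(1 + x²)) = x + (-9 + x + (2 + 2*x²)) = x + (-7 + x + 2*x²) = -7 + 2*x + 2*x²)
-f(h(-13, 9), -7*(-7 - 5)) + 15408 = -(-7 + 2*(-8) + 2*(-8)²) + 15408 = -(-7 - 16 + 2*64) + 15408 = -(-7 - 16 + 128) + 15408 = -1*105 + 15408 = -105 + 15408 = 15303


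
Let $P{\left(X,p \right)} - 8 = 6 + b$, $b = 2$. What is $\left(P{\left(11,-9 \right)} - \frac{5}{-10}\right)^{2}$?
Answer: $\frac{1089}{4} \approx 272.25$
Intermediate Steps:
$P{\left(X,p \right)} = 16$ ($P{\left(X,p \right)} = 8 + \left(6 + 2\right) = 8 + 8 = 16$)
$\left(P{\left(11,-9 \right)} - \frac{5}{-10}\right)^{2} = \left(16 - \frac{5}{-10}\right)^{2} = \left(16 - - \frac{1}{2}\right)^{2} = \left(16 + \frac{1}{2}\right)^{2} = \left(\frac{33}{2}\right)^{2} = \frac{1089}{4}$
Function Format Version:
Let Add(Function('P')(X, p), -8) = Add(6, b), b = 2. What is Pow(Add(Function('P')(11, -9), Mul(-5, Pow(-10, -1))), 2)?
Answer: Rational(1089, 4) ≈ 272.25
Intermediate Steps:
Function('P')(X, p) = 16 (Function('P')(X, p) = Add(8, Add(6, 2)) = Add(8, 8) = 16)
Pow(Add(Function('P')(11, -9), Mul(-5, Pow(-10, -1))), 2) = Pow(Add(16, Mul(-5, Pow(-10, -1))), 2) = Pow(Add(16, Mul(-5, Rational(-1, 10))), 2) = Pow(Add(16, Rational(1, 2)), 2) = Pow(Rational(33, 2), 2) = Rational(1089, 4)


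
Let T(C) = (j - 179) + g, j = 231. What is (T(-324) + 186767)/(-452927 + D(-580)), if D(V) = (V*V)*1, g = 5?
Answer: -186824/116527 ≈ -1.6033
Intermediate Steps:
T(C) = 57 (T(C) = (231 - 179) + 5 = 52 + 5 = 57)
D(V) = V² (D(V) = V²*1 = V²)
(T(-324) + 186767)/(-452927 + D(-580)) = (57 + 186767)/(-452927 + (-580)²) = 186824/(-452927 + 336400) = 186824/(-116527) = 186824*(-1/116527) = -186824/116527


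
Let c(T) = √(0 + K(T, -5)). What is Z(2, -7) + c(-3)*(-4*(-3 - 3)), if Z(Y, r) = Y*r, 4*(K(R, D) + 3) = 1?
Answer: -14 + 12*I*√11 ≈ -14.0 + 39.799*I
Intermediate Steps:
K(R, D) = -11/4 (K(R, D) = -3 + (¼)*1 = -3 + ¼ = -11/4)
c(T) = I*√11/2 (c(T) = √(0 - 11/4) = √(-11/4) = I*√11/2)
Z(2, -7) + c(-3)*(-4*(-3 - 3)) = 2*(-7) + (I*√11/2)*(-4*(-3 - 3)) = -14 + (I*√11/2)*(-4*(-6)) = -14 + (I*√11/2)*24 = -14 + 12*I*√11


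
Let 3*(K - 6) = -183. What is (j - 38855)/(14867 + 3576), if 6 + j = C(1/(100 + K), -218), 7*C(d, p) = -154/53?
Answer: -2059655/977479 ≈ -2.1071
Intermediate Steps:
K = -55 (K = 6 + (⅓)*(-183) = 6 - 61 = -55)
C(d, p) = -22/53 (C(d, p) = (-154/53)/7 = (-154*1/53)/7 = (⅐)*(-154/53) = -22/53)
j = -340/53 (j = -6 - 22/53 = -340/53 ≈ -6.4151)
(j - 38855)/(14867 + 3576) = (-340/53 - 38855)/(14867 + 3576) = -2059655/53/18443 = -2059655/53*1/18443 = -2059655/977479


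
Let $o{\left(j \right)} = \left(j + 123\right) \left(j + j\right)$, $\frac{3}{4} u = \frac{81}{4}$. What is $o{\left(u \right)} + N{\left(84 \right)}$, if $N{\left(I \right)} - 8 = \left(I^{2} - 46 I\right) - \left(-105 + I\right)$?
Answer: $11321$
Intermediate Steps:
$u = 27$ ($u = \frac{4 \cdot \frac{81}{4}}{3} = \frac{4 \cdot 81 \cdot \frac{1}{4}}{3} = \frac{4}{3} \cdot \frac{81}{4} = 27$)
$o{\left(j \right)} = 2 j \left(123 + j\right)$ ($o{\left(j \right)} = \left(123 + j\right) 2 j = 2 j \left(123 + j\right)$)
$N{\left(I \right)} = 113 + I^{2} - 47 I$ ($N{\left(I \right)} = 8 - \left(-105 - I^{2} + 47 I\right) = 8 + \left(105 + I^{2} - 47 I\right) = 113 + I^{2} - 47 I$)
$o{\left(u \right)} + N{\left(84 \right)} = 2 \cdot 27 \left(123 + 27\right) + \left(113 + 84^{2} - 3948\right) = 2 \cdot 27 \cdot 150 + \left(113 + 7056 - 3948\right) = 8100 + 3221 = 11321$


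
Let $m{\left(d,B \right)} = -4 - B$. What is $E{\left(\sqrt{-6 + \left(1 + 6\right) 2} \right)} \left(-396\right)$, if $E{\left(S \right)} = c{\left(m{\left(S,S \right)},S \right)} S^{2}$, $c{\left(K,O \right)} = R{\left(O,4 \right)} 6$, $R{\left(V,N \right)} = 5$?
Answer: $-95040$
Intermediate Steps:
$c{\left(K,O \right)} = 30$ ($c{\left(K,O \right)} = 5 \cdot 6 = 30$)
$E{\left(S \right)} = 30 S^{2}$
$E{\left(\sqrt{-6 + \left(1 + 6\right) 2} \right)} \left(-396\right) = 30 \left(\sqrt{-6 + \left(1 + 6\right) 2}\right)^{2} \left(-396\right) = 30 \left(\sqrt{-6 + 7 \cdot 2}\right)^{2} \left(-396\right) = 30 \left(\sqrt{-6 + 14}\right)^{2} \left(-396\right) = 30 \left(\sqrt{8}\right)^{2} \left(-396\right) = 30 \left(2 \sqrt{2}\right)^{2} \left(-396\right) = 30 \cdot 8 \left(-396\right) = 240 \left(-396\right) = -95040$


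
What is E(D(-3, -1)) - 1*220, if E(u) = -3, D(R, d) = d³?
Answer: -223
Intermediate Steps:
E(D(-3, -1)) - 1*220 = -3 - 1*220 = -3 - 220 = -223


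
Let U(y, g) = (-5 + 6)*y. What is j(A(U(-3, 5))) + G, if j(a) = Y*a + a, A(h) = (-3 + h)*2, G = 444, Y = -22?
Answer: 696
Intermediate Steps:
U(y, g) = y (U(y, g) = 1*y = y)
A(h) = -6 + 2*h
j(a) = -21*a (j(a) = -22*a + a = -21*a)
j(A(U(-3, 5))) + G = -21*(-6 + 2*(-3)) + 444 = -21*(-6 - 6) + 444 = -21*(-12) + 444 = 252 + 444 = 696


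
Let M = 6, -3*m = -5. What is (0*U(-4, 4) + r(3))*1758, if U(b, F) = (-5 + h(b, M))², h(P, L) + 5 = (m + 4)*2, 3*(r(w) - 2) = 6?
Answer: 7032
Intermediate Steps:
m = 5/3 (m = -⅓*(-5) = 5/3 ≈ 1.6667)
r(w) = 4 (r(w) = 2 + (⅓)*6 = 2 + 2 = 4)
h(P, L) = 19/3 (h(P, L) = -5 + (5/3 + 4)*2 = -5 + (17/3)*2 = -5 + 34/3 = 19/3)
U(b, F) = 16/9 (U(b, F) = (-5 + 19/3)² = (4/3)² = 16/9)
(0*U(-4, 4) + r(3))*1758 = (0*(16/9) + 4)*1758 = (0 + 4)*1758 = 4*1758 = 7032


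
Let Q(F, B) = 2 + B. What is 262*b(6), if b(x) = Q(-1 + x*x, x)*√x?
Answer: 2096*√6 ≈ 5134.1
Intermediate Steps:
b(x) = √x*(2 + x) (b(x) = (2 + x)*√x = √x*(2 + x))
262*b(6) = 262*(√6*(2 + 6)) = 262*(√6*8) = 262*(8*√6) = 2096*√6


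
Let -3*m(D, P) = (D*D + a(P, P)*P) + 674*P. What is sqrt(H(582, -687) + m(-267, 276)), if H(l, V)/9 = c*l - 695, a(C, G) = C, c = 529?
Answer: 2*sqrt(663371) ≈ 1629.0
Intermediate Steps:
H(l, V) = -6255 + 4761*l (H(l, V) = 9*(529*l - 695) = 9*(-695 + 529*l) = -6255 + 4761*l)
m(D, P) = -674*P/3 - D**2/3 - P**2/3 (m(D, P) = -((D*D + P*P) + 674*P)/3 = -((D**2 + P**2) + 674*P)/3 = -(D**2 + P**2 + 674*P)/3 = -674*P/3 - D**2/3 - P**2/3)
sqrt(H(582, -687) + m(-267, 276)) = sqrt((-6255 + 4761*582) + (-674/3*276 - 1/3*(-267)**2 - 1/3*276**2)) = sqrt((-6255 + 2770902) + (-62008 - 1/3*71289 - 1/3*76176)) = sqrt(2764647 + (-62008 - 23763 - 25392)) = sqrt(2764647 - 111163) = sqrt(2653484) = 2*sqrt(663371)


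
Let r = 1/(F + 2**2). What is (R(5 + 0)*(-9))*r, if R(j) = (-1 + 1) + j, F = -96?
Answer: 45/92 ≈ 0.48913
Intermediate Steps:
R(j) = j (R(j) = 0 + j = j)
r = -1/92 (r = 1/(-96 + 2**2) = 1/(-96 + 4) = 1/(-92) = -1/92 ≈ -0.010870)
(R(5 + 0)*(-9))*r = ((5 + 0)*(-9))*(-1/92) = (5*(-9))*(-1/92) = -45*(-1/92) = 45/92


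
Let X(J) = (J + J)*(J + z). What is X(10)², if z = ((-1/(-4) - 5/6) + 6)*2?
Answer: 1562500/9 ≈ 1.7361e+5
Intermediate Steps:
z = 65/6 (z = ((-1*(-¼) - 5*⅙) + 6)*2 = ((¼ - ⅚) + 6)*2 = (-7/12 + 6)*2 = (65/12)*2 = 65/6 ≈ 10.833)
X(J) = 2*J*(65/6 + J) (X(J) = (J + J)*(J + 65/6) = (2*J)*(65/6 + J) = 2*J*(65/6 + J))
X(10)² = ((⅓)*10*(65 + 6*10))² = ((⅓)*10*(65 + 60))² = ((⅓)*10*125)² = (1250/3)² = 1562500/9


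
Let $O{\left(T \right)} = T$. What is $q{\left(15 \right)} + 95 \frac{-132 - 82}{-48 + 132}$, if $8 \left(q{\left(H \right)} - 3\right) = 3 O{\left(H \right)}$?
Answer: $- \frac{39211}{168} \approx -233.4$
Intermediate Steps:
$q{\left(H \right)} = 3 + \frac{3 H}{8}$
$q{\left(15 \right)} + 95 \frac{-132 - 82}{-48 + 132} = \left(3 + \frac{3}{8} \cdot 15\right) + 95 \frac{-132 - 82}{-48 + 132} = \left(3 + \frac{45}{8}\right) + 95 \left(- \frac{214}{84}\right) = \frac{69}{8} + 95 \left(\left(-214\right) \frac{1}{84}\right) = \frac{69}{8} + 95 \left(- \frac{107}{42}\right) = \frac{69}{8} - \frac{10165}{42} = - \frac{39211}{168}$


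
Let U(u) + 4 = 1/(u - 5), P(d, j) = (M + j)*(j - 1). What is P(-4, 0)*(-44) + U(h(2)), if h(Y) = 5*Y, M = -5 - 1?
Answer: -1339/5 ≈ -267.80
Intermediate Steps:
M = -6
P(d, j) = (-1 + j)*(-6 + j) (P(d, j) = (-6 + j)*(j - 1) = (-6 + j)*(-1 + j) = (-1 + j)*(-6 + j))
U(u) = -4 + 1/(-5 + u) (U(u) = -4 + 1/(u - 5) = -4 + 1/(-5 + u))
P(-4, 0)*(-44) + U(h(2)) = (6 + 0**2 - 7*0)*(-44) + (21 - 20*2)/(-5 + 5*2) = (6 + 0 + 0)*(-44) + (21 - 4*10)/(-5 + 10) = 6*(-44) + (21 - 40)/5 = -264 + (1/5)*(-19) = -264 - 19/5 = -1339/5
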